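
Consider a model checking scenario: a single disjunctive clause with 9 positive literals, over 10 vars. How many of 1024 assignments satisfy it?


Step 1: Total=2^10=1024
Step 2: Unsat when all 9 false: 2^1=2
Step 3: Sat=1024-2=1022

1022


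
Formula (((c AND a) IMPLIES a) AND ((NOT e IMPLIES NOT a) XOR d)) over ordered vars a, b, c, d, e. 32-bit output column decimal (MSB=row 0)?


Formula: (((c AND a) IMPLIES a) AND ((NOT e IMPLIES NOT a) XOR d)) over a, b, c, d, e (32 rows)
Evaluate each row (bits = a,b,c,d,e, MSB first):
  row 0 [00000]: (((0 AND 0) IMPLIES 0) AND ((NOT 0 IMPLIES NOT 0) XOR 0)) -> 1
  row 1 [00001]: (((0 AND 0) IMPLIES 0) AND ((NOT 1 IMPLIES NOT 0) XOR 0)) -> 1
  row 2 [00010]: (((0 AND 0) IMPLIES 0) AND ((NOT 0 IMPLIES NOT 0) XOR 1)) -> 0
  row 3 [00011]: (((0 AND 0) IMPLIES 0) AND ((NOT 1 IMPLIES NOT 0) XOR 1)) -> 0
  row 4 [00100]: (((1 AND 0) IMPLIES 0) AND ((NOT 0 IMPLIES NOT 0) XOR 0)) -> 1
  row 5 [00101]: (((1 AND 0) IMPLIES 0) AND ((NOT 1 IMPLIES NOT 0) XOR 0)) -> 1
  row 6 [00110]: (((1 AND 0) IMPLIES 0) AND ((NOT 0 IMPLIES NOT 0) XOR 1)) -> 0
  row 7 [00111]: (((1 AND 0) IMPLIES 0) AND ((NOT 1 IMPLIES NOT 0) XOR 1)) -> 0
  row 8 [01000]: (((0 AND 0) IMPLIES 0) AND ((NOT 0 IMPLIES NOT 0) XOR 0)) -> 1
  row 9 [01001]: (((0 AND 0) IMPLIES 0) AND ((NOT 1 IMPLIES NOT 0) XOR 0)) -> 1
  row 10 [01010]: (((0 AND 0) IMPLIES 0) AND ((NOT 0 IMPLIES NOT 0) XOR 1)) -> 0
  row 11 [01011]: (((0 AND 0) IMPLIES 0) AND ((NOT 1 IMPLIES NOT 0) XOR 1)) -> 0
  row 12 [01100]: (((1 AND 0) IMPLIES 0) AND ((NOT 0 IMPLIES NOT 0) XOR 0)) -> 1
  row 13 [01101]: (((1 AND 0) IMPLIES 0) AND ((NOT 1 IMPLIES NOT 0) XOR 0)) -> 1
  row 14 [01110]: (((1 AND 0) IMPLIES 0) AND ((NOT 0 IMPLIES NOT 0) XOR 1)) -> 0
  row 15 [01111]: (((1 AND 0) IMPLIES 0) AND ((NOT 1 IMPLIES NOT 0) XOR 1)) -> 0
  row 16 [10000]: (((0 AND 1) IMPLIES 1) AND ((NOT 0 IMPLIES NOT 1) XOR 0)) -> 0
  row 17 [10001]: (((0 AND 1) IMPLIES 1) AND ((NOT 1 IMPLIES NOT 1) XOR 0)) -> 1
  row 18 [10010]: (((0 AND 1) IMPLIES 1) AND ((NOT 0 IMPLIES NOT 1) XOR 1)) -> 1
  row 19 [10011]: (((0 AND 1) IMPLIES 1) AND ((NOT 1 IMPLIES NOT 1) XOR 1)) -> 0
  row 20 [10100]: (((1 AND 1) IMPLIES 1) AND ((NOT 0 IMPLIES NOT 1) XOR 0)) -> 0
  row 21 [10101]: (((1 AND 1) IMPLIES 1) AND ((NOT 1 IMPLIES NOT 1) XOR 0)) -> 1
  row 22 [10110]: (((1 AND 1) IMPLIES 1) AND ((NOT 0 IMPLIES NOT 1) XOR 1)) -> 1
  row 23 [10111]: (((1 AND 1) IMPLIES 1) AND ((NOT 1 IMPLIES NOT 1) XOR 1)) -> 0
  row 24 [11000]: (((0 AND 1) IMPLIES 1) AND ((NOT 0 IMPLIES NOT 1) XOR 0)) -> 0
  row 25 [11001]: (((0 AND 1) IMPLIES 1) AND ((NOT 1 IMPLIES NOT 1) XOR 0)) -> 1
  row 26 [11010]: (((0 AND 1) IMPLIES 1) AND ((NOT 0 IMPLIES NOT 1) XOR 1)) -> 1
  row 27 [11011]: (((0 AND 1) IMPLIES 1) AND ((NOT 1 IMPLIES NOT 1) XOR 1)) -> 0
  row 28 [11100]: (((1 AND 1) IMPLIES 1) AND ((NOT 0 IMPLIES NOT 1) XOR 0)) -> 0
  row 29 [11101]: (((1 AND 1) IMPLIES 1) AND ((NOT 1 IMPLIES NOT 1) XOR 0)) -> 1
  row 30 [11110]: (((1 AND 1) IMPLIES 1) AND ((NOT 0 IMPLIES NOT 1) XOR 1)) -> 1
  row 31 [11111]: (((1 AND 1) IMPLIES 1) AND ((NOT 1 IMPLIES NOT 1) XOR 1)) -> 0
Full result column, 4 rows per line (a,b,c fixed per line; d,e runs 00..11 left to right):
  rows 0-3 [a,b,c=000]: 1100  = hex C
  rows 4-7 [a,b,c=001]: 1100  = hex C
  rows 8-11 [a,b,c=010]: 1100  = hex C
  rows 12-15 [a,b,c=011]: 1100  = hex C
  rows 16-19 [a,b,c=100]: 0110  = hex 6
  rows 20-23 [a,b,c=101]: 0110  = hex 6
  rows 24-27 [a,b,c=110]: 0110  = hex 6
  rows 28-31 [a,b,c=111]: 0110  = hex 6
Output column (row 0 .. row 31) = 11001100110011000110011001100110
Output column grouped in 4s = 1100 1100 1100 1100 0110 0110 0110 0110 = 0xCCCC6666
Convert to decimal digit by digit (value = value*16 + digit):
  C -> 12
  12*16 + 12 (C) = 204
  204*16 + 12 (C) = 3276
  3276*16 + 12 (C) = 52428
  52428*16 + 6 = 838854
  838854*16 + 6 = 13421670
  13421670*16 + 6 = 214746726
  214746726*16 + 6 = 3435947622
Decimal = 3435947622

3435947622


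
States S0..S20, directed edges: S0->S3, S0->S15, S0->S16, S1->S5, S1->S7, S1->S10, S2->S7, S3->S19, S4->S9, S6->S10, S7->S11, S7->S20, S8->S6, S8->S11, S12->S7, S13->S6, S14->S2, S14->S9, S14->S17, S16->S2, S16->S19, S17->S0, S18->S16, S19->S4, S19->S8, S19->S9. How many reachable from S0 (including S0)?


BFS from S0:
  layer 0: {S0}
  layer 1: {S3, S15, S16}
  layer 2: {S2, S19}
  layer 3: {S4, S7, S8, S9}
  layer 4: {S6, S11, S20}
  layer 5: {S10}
Reachable set: {S0, S2, S3, S4, S6, S7, S8, S9, S10, S11, S15, S16, S19, S20}
Count = 14

14


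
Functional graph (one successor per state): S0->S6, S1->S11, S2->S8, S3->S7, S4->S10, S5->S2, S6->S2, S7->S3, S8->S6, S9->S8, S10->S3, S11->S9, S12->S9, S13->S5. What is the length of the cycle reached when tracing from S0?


Trace from S0 until a state repeats:
  S0 -> S6 -> S2 -> S8 -> S6
S6 first seen at step 1, revisited at step 4.
Cycle length = 4 - 1 = 3

3


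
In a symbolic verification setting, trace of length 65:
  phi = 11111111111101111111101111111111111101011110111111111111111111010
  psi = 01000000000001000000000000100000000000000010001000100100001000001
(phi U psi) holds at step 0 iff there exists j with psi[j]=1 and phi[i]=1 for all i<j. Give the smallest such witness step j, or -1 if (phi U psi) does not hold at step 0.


(phi U psi) at 0: need smallest j with psi[j]=1 and phi[i]=1 for all i in [0,j).
Scan from step 0:
  step 0: phi=1, psi=0 -> continue
  step 1: psi=1 and phi held for [0,1) -> witness found
Witness step = 1

1


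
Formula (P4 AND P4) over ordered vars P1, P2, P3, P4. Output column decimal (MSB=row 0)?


Formula: (P4 AND P4) over P1, P2, P3, P4 (16 rows)
Evaluate each row (bits = P1,P2,P3,P4, MSB first):
  row 0 [0000]: (0 AND 0) -> 0
  row 1 [0001]: (1 AND 1) -> 1
  row 2 [0010]: (0 AND 0) -> 0
  row 3 [0011]: (1 AND 1) -> 1
  row 4 [0100]: (0 AND 0) -> 0
  row 5 [0101]: (1 AND 1) -> 1
  row 6 [0110]: (0 AND 0) -> 0
  row 7 [0111]: (1 AND 1) -> 1
  row 8 [1000]: (0 AND 0) -> 0
  row 9 [1001]: (1 AND 1) -> 1
  row 10 [1010]: (0 AND 0) -> 0
  row 11 [1011]: (1 AND 1) -> 1
  row 12 [1100]: (0 AND 0) -> 0
  row 13 [1101]: (1 AND 1) -> 1
  row 14 [1110]: (0 AND 0) -> 0
  row 15 [1111]: (1 AND 1) -> 1
Full result column, 4 rows per line (P1,P2 fixed per line; P3,P4 runs 00..11 left to right):
  rows 0-3 [P1,P2=00]: 0101  = hex 5
  rows 4-7 [P1,P2=01]: 0101  = hex 5
  rows 8-11 [P1,P2=10]: 0101  = hex 5
  rows 12-15 [P1,P2=11]: 0101  = hex 5
Output column (row 0 .. row 15) = 0101010101010101
Output column grouped in 4s = 0101 0101 0101 0101 = 0x5555
Convert to decimal digit by digit (value = value*16 + digit):
  5 -> 5
  5*16 + 5 = 85
  85*16 + 5 = 1365
  1365*16 + 5 = 21845
Decimal = 21845

21845


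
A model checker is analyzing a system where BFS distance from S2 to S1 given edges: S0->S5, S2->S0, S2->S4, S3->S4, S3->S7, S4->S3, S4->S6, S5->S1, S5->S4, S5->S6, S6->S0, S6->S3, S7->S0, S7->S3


BFS layer-by-layer from S2:
  dist 0: {S2}
  dist 1: {S0, S4}
  dist 2: {S3, S5, S6}
  dist 3: {S1, S7}
  -> S1 reached at distance 3
Shortest path length = 3

3


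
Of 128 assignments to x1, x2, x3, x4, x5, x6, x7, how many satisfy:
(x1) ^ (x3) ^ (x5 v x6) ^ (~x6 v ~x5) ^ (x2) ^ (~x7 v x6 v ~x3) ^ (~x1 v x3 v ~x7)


CNF with 7 clauses over 7 vars (128 assignments).
An assignment satisfies CNF iff every clause has >=1 true literal.
Check each row (bits = x1,x2,x3,x4,x5,x6,x7; clause T/F shown):
  row 0 [0000000]: clauses=FFFTFTT -> 0
  row 1 [0000001]: clauses=FFFTFTT -> 0
  row 2 [0000010]: clauses=FFTTFTT -> 0
  row 3 [0000011]: clauses=FFTTFTT -> 0
  row 4 [0000100]: clauses=FFTTFTT -> 0
  (every remaining row is evaluated the same way; all 128 results are listed next)
Full result column, 8 rows per line (x1,x2,x3,x4 fixed per line; x5,x6,x7 runs 000..111 left to right):
  rows 0-7 [x1,x2,x3,x4=0000]: 00000000  (ones: 0)
  rows 8-15 [x1,x2,x3,x4=0001]: 00000000  (ones: 0)
  rows 16-23 [x1,x2,x3,x4=0010]: 00000000  (ones: 0)
  rows 24-31 [x1,x2,x3,x4=0011]: 00000000  (ones: 0)
  rows 32-39 [x1,x2,x3,x4=0100]: 00000000  (ones: 0)
  rows 40-47 [x1,x2,x3,x4=0101]: 00000000  (ones: 0)
  rows 48-55 [x1,x2,x3,x4=0110]: 00000000  (ones: 0)
  rows 56-63 [x1,x2,x3,x4=0111]: 00000000  (ones: 0)
  rows 64-71 [x1,x2,x3,x4=1000]: 00000000  (ones: 0)
  rows 72-79 [x1,x2,x3,x4=1001]: 00000000  (ones: 0)
  rows 80-87 [x1,x2,x3,x4=1010]: 00000000  (ones: 0)
  rows 88-95 [x1,x2,x3,x4=1011]: 00000000  (ones: 0)
  rows 96-103 [x1,x2,x3,x4=1100]: 00000000  (ones: 0)
  rows 104-111 [x1,x2,x3,x4=1101]: 00000000  (ones: 0)
  rows 112-119 [x1,x2,x3,x4=1110]: 00111000  (ones: 3)
  rows 120-127 [x1,x2,x3,x4=1111]: 00111000  (ones: 3)
Satisfying assignments = 0+0+0+0+0+0+0+0+0+0+0+0+0+0+3+3 = 6

6


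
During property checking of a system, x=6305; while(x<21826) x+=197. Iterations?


Step 1: x goes from 6305 toward 21826 by 197; the body runs while x<21826, so iterations = ceil((bound-start)/step)
Step 2: Distance=15521
Step 3: ceil(15521/197)=79

79


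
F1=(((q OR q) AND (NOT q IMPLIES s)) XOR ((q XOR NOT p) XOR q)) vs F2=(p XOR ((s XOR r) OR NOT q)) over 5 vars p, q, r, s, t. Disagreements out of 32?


F1 = (((q OR q) AND (NOT q IMPLIES s)) XOR ((q XOR NOT p) XOR q))
F2 = (p XOR ((s XOR r) OR NOT q))
Evaluate both on each of 32 rows (bits = p,q,r,s,t):
  row 0 [00000]: F1=1 F2=1 -> 0
  row 1 [00001]: F1=1 F2=1 -> 0
  row 2 [00010]: F1=1 F2=1 -> 0
  row 3 [00011]: F1=1 F2=1 -> 0
  row 4 [00100]: F1=1 F2=1 -> 0
  row 5 [00101]: F1=1 F2=1 -> 0
  row 6 [00110]: F1=1 F2=1 -> 0
  row 7 [00111]: F1=1 F2=1 -> 0
  row 8 [01000]: F1=0 F2=0 -> 0
  row 9 [01001]: F1=0 F2=0 -> 0
  row 10 [01010]: F1=0 F2=1 (differ) -> 1
  row 11 [01011]: F1=0 F2=1 (differ) -> 1
  row 12 [01100]: F1=0 F2=1 (differ) -> 1
  row 13 [01101]: F1=0 F2=1 (differ) -> 1
  row 14 [01110]: F1=0 F2=0 -> 0
  row 15 [01111]: F1=0 F2=0 -> 0
  row 16 [10000]: F1=0 F2=0 -> 0
  row 17 [10001]: F1=0 F2=0 -> 0
  row 18 [10010]: F1=0 F2=0 -> 0
  row 19 [10011]: F1=0 F2=0 -> 0
  row 20 [10100]: F1=0 F2=0 -> 0
  row 21 [10101]: F1=0 F2=0 -> 0
  row 22 [10110]: F1=0 F2=0 -> 0
  row 23 [10111]: F1=0 F2=0 -> 0
  row 24 [11000]: F1=1 F2=1 -> 0
  row 25 [11001]: F1=1 F2=1 -> 0
  row 26 [11010]: F1=1 F2=0 (differ) -> 1
  row 27 [11011]: F1=1 F2=0 (differ) -> 1
  row 28 [11100]: F1=1 F2=0 (differ) -> 1
  row 29 [11101]: F1=1 F2=0 (differ) -> 1
  row 30 [11110]: F1=1 F2=1 -> 0
  row 31 [11111]: F1=1 F2=1 -> 0
Full result column, 8 rows per line (p,q fixed per line; r,s,t runs 000..111 left to right):
  rows 0-7 [p,q=00]: 00000000  (ones: 0)
  rows 8-15 [p,q=01]: 00111100  (ones: 4)
  rows 16-23 [p,q=10]: 00000000  (ones: 0)
  rows 24-31 [p,q=11]: 00111100  (ones: 4)
Disagreements = 0+4+0+4 = 8

8


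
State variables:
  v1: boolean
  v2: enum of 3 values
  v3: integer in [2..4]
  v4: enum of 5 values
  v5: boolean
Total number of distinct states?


State space = product of domain sizes of all variables.
Domain sizes:
  v1 (boolean): 2
  v2 (enum of 3 values): 3
  v3 (integer in [2..4]): 3
  v4 (enum of 5 values): 5
  v5 (boolean): 2
Product = 2 * 3 * 3 * 5 * 2 = 180

180


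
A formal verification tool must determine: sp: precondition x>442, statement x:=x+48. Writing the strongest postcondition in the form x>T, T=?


Formula: sp(P, x:=E) = exists old_x. (x = E[old_x/x]) AND P[old_x/x] (old_x is the value of x before the assignment; eliminate old_x by solving x = E[old_x/x] for old_x)
Step 1: Precondition P: x>442, i.e. old_x > 442
Step 2: Assignment gives x = old_x + 48, so old_x = x - 48
Step 3: Substitute into P: x - 48 > 442
Step 4: Simplify: x > 442+48 = 490

490


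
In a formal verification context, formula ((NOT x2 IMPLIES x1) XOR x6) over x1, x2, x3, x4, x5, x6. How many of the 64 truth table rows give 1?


Formula: ((NOT x2 IMPLIES x1) XOR x6) over 6 vars (64 rows)
Evaluate each row (x1, x2, x3, x4, x5, x6 as bits, MSB first):
  row 0 [000000]: ((NOT 0 IMPLIES 0) XOR 0) -> 0
  row 1 [000001]: ((NOT 0 IMPLIES 0) XOR 1) -> 1
  row 2 [000010]: ((NOT 0 IMPLIES 0) XOR 0) -> 0
  row 3 [000011]: ((NOT 0 IMPLIES 0) XOR 1) -> 1
  row 4 [000100]: ((NOT 0 IMPLIES 0) XOR 0) -> 0
  (every remaining row is evaluated the same way; all 64 results are listed next)
Full result column, 8 rows per line (x1,x2,x3 fixed per line; x4,x5,x6 runs 000..111 left to right):
  rows 0-7 [x1,x2,x3=000]: 01010101  (ones: 4)
  rows 8-15 [x1,x2,x3=001]: 01010101  (ones: 4)
  rows 16-23 [x1,x2,x3=010]: 10101010  (ones: 4)
  rows 24-31 [x1,x2,x3=011]: 10101010  (ones: 4)
  rows 32-39 [x1,x2,x3=100]: 10101010  (ones: 4)
  rows 40-47 [x1,x2,x3=101]: 10101010  (ones: 4)
  rows 48-55 [x1,x2,x3=110]: 10101010  (ones: 4)
  rows 56-63 [x1,x2,x3=111]: 10101010  (ones: 4)
Count of 1-rows = 4+4+4+4+4+4+4+4 = 32

32


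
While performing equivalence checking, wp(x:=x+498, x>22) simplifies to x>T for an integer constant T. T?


Formula: wp(x:=E, P) = P[E/x] (substitute E for x in postcondition)
Step 1: Postcondition: x>22
Step 2: Substitute x+498 for x: x+498>22
Step 3: Solve for x: x > 22-498 = -476

-476


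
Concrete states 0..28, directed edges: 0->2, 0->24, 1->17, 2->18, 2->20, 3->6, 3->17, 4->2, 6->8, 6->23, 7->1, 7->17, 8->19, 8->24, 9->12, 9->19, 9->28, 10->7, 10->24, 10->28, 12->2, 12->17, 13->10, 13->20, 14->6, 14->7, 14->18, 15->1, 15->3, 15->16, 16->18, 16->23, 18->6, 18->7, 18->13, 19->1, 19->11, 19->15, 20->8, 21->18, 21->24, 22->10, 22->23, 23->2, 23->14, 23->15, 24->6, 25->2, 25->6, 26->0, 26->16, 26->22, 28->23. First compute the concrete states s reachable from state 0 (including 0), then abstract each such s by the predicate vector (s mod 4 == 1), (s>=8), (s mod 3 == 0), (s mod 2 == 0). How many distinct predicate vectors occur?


BFS from 0:
Concrete reachable: {0, 1, 2, 3, 6, 7, 8, 10, 11, 13, 14, 15, 16, 17, 18, 19, 20, 23, 24, 28}
Abstract via predicates (s mod 4 == 1), (s>=8), (s mod 3 == 0), (s mod 2 == 0):
  (0,0,0,0) <- {7}
  (0,0,0,1) <- {2}
  (0,0,1,0) <- {3}
  (0,0,1,1) <- {0, 6}
  (0,1,0,0) <- {11, 19, 23}
  (0,1,0,1) <- {8, 10, 14, 16, 20, 28}
  (0,1,1,0) <- {15}
  (0,1,1,1) <- {18, 24}
  (1,0,0,0) <- {1}
  (1,1,0,0) <- {13, 17}
Distinct abstract states = 10

10


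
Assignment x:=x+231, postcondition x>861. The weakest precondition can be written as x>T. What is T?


Formula: wp(x:=E, P) = P[E/x] (substitute E for x in postcondition)
Step 1: Postcondition: x>861
Step 2: Substitute x+231 for x: x+231>861
Step 3: Solve for x: x > 861-231 = 630

630


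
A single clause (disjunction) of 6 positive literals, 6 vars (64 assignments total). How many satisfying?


Step 1: Total=2^6=64
Step 2: Unsat when all 6 false: 2^0=1
Step 3: Sat=64-1=63

63


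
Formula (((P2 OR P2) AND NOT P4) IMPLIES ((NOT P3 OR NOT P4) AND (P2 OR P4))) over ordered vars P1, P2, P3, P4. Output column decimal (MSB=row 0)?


Formula: (((P2 OR P2) AND NOT P4) IMPLIES ((NOT P3 OR NOT P4) AND (P2 OR P4))) over P1, P2, P3, P4 (16 rows)
Evaluate each row (bits = P1,P2,P3,P4, MSB first):
  row 0 [0000]: (((0 OR 0) AND NOT 0) IMPLIES ((NOT 0 OR NOT 0) AND (0 OR 0))) -> 1
  row 1 [0001]: (((0 OR 0) AND NOT 1) IMPLIES ((NOT 0 OR NOT 1) AND (0 OR 1))) -> 1
  row 2 [0010]: (((0 OR 0) AND NOT 0) IMPLIES ((NOT 1 OR NOT 0) AND (0 OR 0))) -> 1
  row 3 [0011]: (((0 OR 0) AND NOT 1) IMPLIES ((NOT 1 OR NOT 1) AND (0 OR 1))) -> 1
  row 4 [0100]: (((1 OR 1) AND NOT 0) IMPLIES ((NOT 0 OR NOT 0) AND (1 OR 0))) -> 1
  row 5 [0101]: (((1 OR 1) AND NOT 1) IMPLIES ((NOT 0 OR NOT 1) AND (1 OR 1))) -> 1
  row 6 [0110]: (((1 OR 1) AND NOT 0) IMPLIES ((NOT 1 OR NOT 0) AND (1 OR 0))) -> 1
  row 7 [0111]: (((1 OR 1) AND NOT 1) IMPLIES ((NOT 1 OR NOT 1) AND (1 OR 1))) -> 1
  row 8 [1000]: (((0 OR 0) AND NOT 0) IMPLIES ((NOT 0 OR NOT 0) AND (0 OR 0))) -> 1
  row 9 [1001]: (((0 OR 0) AND NOT 1) IMPLIES ((NOT 0 OR NOT 1) AND (0 OR 1))) -> 1
  row 10 [1010]: (((0 OR 0) AND NOT 0) IMPLIES ((NOT 1 OR NOT 0) AND (0 OR 0))) -> 1
  row 11 [1011]: (((0 OR 0) AND NOT 1) IMPLIES ((NOT 1 OR NOT 1) AND (0 OR 1))) -> 1
  row 12 [1100]: (((1 OR 1) AND NOT 0) IMPLIES ((NOT 0 OR NOT 0) AND (1 OR 0))) -> 1
  row 13 [1101]: (((1 OR 1) AND NOT 1) IMPLIES ((NOT 0 OR NOT 1) AND (1 OR 1))) -> 1
  row 14 [1110]: (((1 OR 1) AND NOT 0) IMPLIES ((NOT 1 OR NOT 0) AND (1 OR 0))) -> 1
  row 15 [1111]: (((1 OR 1) AND NOT 1) IMPLIES ((NOT 1 OR NOT 1) AND (1 OR 1))) -> 1
Full result column, 4 rows per line (P1,P2 fixed per line; P3,P4 runs 00..11 left to right):
  rows 0-3 [P1,P2=00]: 1111  = hex F
  rows 4-7 [P1,P2=01]: 1111  = hex F
  rows 8-11 [P1,P2=10]: 1111  = hex F
  rows 12-15 [P1,P2=11]: 1111  = hex F
Output column (row 0 .. row 15) = 1111111111111111
Output column grouped in 4s = 1111 1111 1111 1111 = 0xFFFF
Convert to decimal digit by digit (value = value*16 + digit):
  F -> 15
  15*16 + 15 (F) = 255
  255*16 + 15 (F) = 4095
  4095*16 + 15 (F) = 65535
Decimal = 65535

65535


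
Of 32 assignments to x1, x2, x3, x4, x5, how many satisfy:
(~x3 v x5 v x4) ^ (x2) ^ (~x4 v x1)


CNF with 3 clauses over 5 vars (32 assignments).
An assignment satisfies CNF iff every clause has >=1 true literal.
Check each row (bits = x1,x2,x3,x4,x5; clause T/F shown):
  row 0 [00000]: clauses=TFT -> 0
  row 1 [00001]: clauses=TFT -> 0
  row 2 [00010]: clauses=TFF -> 0
  row 3 [00011]: clauses=TFF -> 0
  row 4 [00100]: clauses=FFT -> 0
  row 5 [00101]: clauses=TFT -> 0
  row 6 [00110]: clauses=TFF -> 0
  row 7 [00111]: clauses=TFF -> 0
  row 8 [01000]: clauses=TTT -> 1
  row 9 [01001]: clauses=TTT -> 1
  row 10 [01010]: clauses=TTF -> 0
  row 11 [01011]: clauses=TTF -> 0
  row 12 [01100]: clauses=FTT -> 0
  row 13 [01101]: clauses=TTT -> 1
  row 14 [01110]: clauses=TTF -> 0
  row 15 [01111]: clauses=TTF -> 0
  row 16 [10000]: clauses=TFT -> 0
  row 17 [10001]: clauses=TFT -> 0
  row 18 [10010]: clauses=TFT -> 0
  row 19 [10011]: clauses=TFT -> 0
  row 20 [10100]: clauses=FFT -> 0
  row 21 [10101]: clauses=TFT -> 0
  row 22 [10110]: clauses=TFT -> 0
  row 23 [10111]: clauses=TFT -> 0
  row 24 [11000]: clauses=TTT -> 1
  row 25 [11001]: clauses=TTT -> 1
  row 26 [11010]: clauses=TTT -> 1
  row 27 [11011]: clauses=TTT -> 1
  row 28 [11100]: clauses=FTT -> 0
  row 29 [11101]: clauses=TTT -> 1
  row 30 [11110]: clauses=TTT -> 1
  row 31 [11111]: clauses=TTT -> 1
Full result column, 8 rows per line (x1,x2 fixed per line; x3,x4,x5 runs 000..111 left to right):
  rows 0-7 [x1,x2=00]: 00000000  (ones: 0)
  rows 8-15 [x1,x2=01]: 11000100  (ones: 3)
  rows 16-23 [x1,x2=10]: 00000000  (ones: 0)
  rows 24-31 [x1,x2=11]: 11110111  (ones: 7)
Satisfying assignments = 0+3+0+7 = 10

10


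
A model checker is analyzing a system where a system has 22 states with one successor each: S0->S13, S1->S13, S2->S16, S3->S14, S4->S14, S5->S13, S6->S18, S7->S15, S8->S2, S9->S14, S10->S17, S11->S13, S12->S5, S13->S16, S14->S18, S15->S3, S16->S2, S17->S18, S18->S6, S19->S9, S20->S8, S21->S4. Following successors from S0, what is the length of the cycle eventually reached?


Trace from S0 until a state repeats:
  S0 -> S13 -> S16 -> S2 -> S16
S16 first seen at step 2, revisited at step 4.
Cycle length = 4 - 2 = 2

2


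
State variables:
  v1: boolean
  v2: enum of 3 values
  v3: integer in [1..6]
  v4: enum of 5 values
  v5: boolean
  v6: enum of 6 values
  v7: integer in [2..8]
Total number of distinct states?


State space = product of domain sizes of all variables.
Domain sizes:
  v1 (boolean): 2
  v2 (enum of 3 values): 3
  v3 (integer in [1..6]): 6
  v4 (enum of 5 values): 5
  v5 (boolean): 2
  v6 (enum of 6 values): 6
  v7 (integer in [2..8]): 7
Product = 2 * 3 * 6 * 5 * 2 * 6 * 7 = 15120

15120


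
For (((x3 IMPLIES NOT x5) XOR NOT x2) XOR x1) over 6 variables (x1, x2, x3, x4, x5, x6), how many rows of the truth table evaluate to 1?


Formula: (((x3 IMPLIES NOT x5) XOR NOT x2) XOR x1) over 6 vars (64 rows)
Evaluate each row (x1, x2, x3, x4, x5, x6 as bits, MSB first):
  row 0 [000000]: (((0 IMPLIES NOT 0) XOR NOT 0) XOR 0) -> 0
  row 1 [000001]: (((0 IMPLIES NOT 0) XOR NOT 0) XOR 0) -> 0
  row 2 [000010]: (((0 IMPLIES NOT 1) XOR NOT 0) XOR 0) -> 0
  row 3 [000011]: (((0 IMPLIES NOT 1) XOR NOT 0) XOR 0) -> 0
  row 4 [000100]: (((0 IMPLIES NOT 0) XOR NOT 0) XOR 0) -> 0
  (every remaining row is evaluated the same way; all 64 results are listed next)
Full result column, 8 rows per line (x1,x2,x3 fixed per line; x4,x5,x6 runs 000..111 left to right):
  rows 0-7 [x1,x2,x3=000]: 00000000  (ones: 0)
  rows 8-15 [x1,x2,x3=001]: 00110011  (ones: 4)
  rows 16-23 [x1,x2,x3=010]: 11111111  (ones: 8)
  rows 24-31 [x1,x2,x3=011]: 11001100  (ones: 4)
  rows 32-39 [x1,x2,x3=100]: 11111111  (ones: 8)
  rows 40-47 [x1,x2,x3=101]: 11001100  (ones: 4)
  rows 48-55 [x1,x2,x3=110]: 00000000  (ones: 0)
  rows 56-63 [x1,x2,x3=111]: 00110011  (ones: 4)
Count of 1-rows = 0+4+8+4+8+4+0+4 = 32

32


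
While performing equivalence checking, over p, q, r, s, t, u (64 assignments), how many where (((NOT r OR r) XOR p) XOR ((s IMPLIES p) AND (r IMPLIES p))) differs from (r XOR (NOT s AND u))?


F1 = (((NOT r OR r) XOR p) XOR ((s IMPLIES p) AND (r IMPLIES p)))
F2 = (r XOR (NOT s AND u))
Evaluate both on each of 64 rows (bits = p,q,r,s,t,u):
  row 0 [000000]: F1=0 F2=0 -> 0
  row 1 [000001]: F1=0 F2=1 (differ) -> 1
  row 2 [000010]: F1=0 F2=0 -> 0
  row 3 [000011]: F1=0 F2=1 (differ) -> 1
  row 4 [000100]: F1=1 F2=0 (differ) -> 1
  (every remaining row is evaluated the same way; all 64 results are listed next)
Full result column, 8 rows per line (p,q,r fixed per line; s,t,u runs 000..111 left to right):
  rows 0-7 [p,q,r=000]: 01011111  (ones: 6)
  rows 8-15 [p,q,r=001]: 01010000  (ones: 2)
  rows 16-23 [p,q,r=010]: 01011111  (ones: 6)
  rows 24-31 [p,q,r=011]: 01010000  (ones: 2)
  rows 32-39 [p,q,r=100]: 10101111  (ones: 6)
  rows 40-47 [p,q,r=101]: 01010000  (ones: 2)
  rows 48-55 [p,q,r=110]: 10101111  (ones: 6)
  rows 56-63 [p,q,r=111]: 01010000  (ones: 2)
Disagreements = 6+2+6+2+6+2+6+2 = 32

32


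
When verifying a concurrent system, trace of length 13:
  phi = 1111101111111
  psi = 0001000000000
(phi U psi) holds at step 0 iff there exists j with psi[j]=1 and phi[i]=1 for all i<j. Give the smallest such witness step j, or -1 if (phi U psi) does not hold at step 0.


(phi U psi) at 0: need smallest j with psi[j]=1 and phi[i]=1 for all i in [0,j).
Scan from step 0:
  step 0: phi=1, psi=0 -> continue
  step 1: phi=1, psi=0 -> continue
  step 2: phi=1, psi=0 -> continue
  step 3: psi=1 and phi held for [0,3) -> witness found
Witness step = 3

3


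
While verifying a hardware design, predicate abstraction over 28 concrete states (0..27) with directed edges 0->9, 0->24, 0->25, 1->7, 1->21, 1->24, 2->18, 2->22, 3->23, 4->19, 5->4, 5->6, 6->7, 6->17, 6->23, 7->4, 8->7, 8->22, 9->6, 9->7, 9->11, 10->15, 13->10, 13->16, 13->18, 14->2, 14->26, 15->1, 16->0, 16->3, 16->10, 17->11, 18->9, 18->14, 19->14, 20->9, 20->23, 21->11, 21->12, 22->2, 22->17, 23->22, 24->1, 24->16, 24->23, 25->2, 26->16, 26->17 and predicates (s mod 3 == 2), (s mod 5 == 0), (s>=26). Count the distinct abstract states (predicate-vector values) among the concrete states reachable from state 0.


BFS from 0:
Concrete reachable: {0, 1, 2, 3, 4, 6, 7, 9, 10, 11, 12, 14, 15, 16, 17, 18, 19, 21, 22, 23, 24, 25, 26}
Abstract via predicates (s mod 3 == 2), (s mod 5 == 0), (s>=26):
  (0,0,0) <- {1, 3, 4, 6, 7, 9, 12, 16, 18, 19, 21, 22, 24}
  (0,1,0) <- {0, 10, 15, 25}
  (1,0,0) <- {2, 11, 14, 17, 23}
  (1,0,1) <- {26}
Distinct abstract states = 4

4


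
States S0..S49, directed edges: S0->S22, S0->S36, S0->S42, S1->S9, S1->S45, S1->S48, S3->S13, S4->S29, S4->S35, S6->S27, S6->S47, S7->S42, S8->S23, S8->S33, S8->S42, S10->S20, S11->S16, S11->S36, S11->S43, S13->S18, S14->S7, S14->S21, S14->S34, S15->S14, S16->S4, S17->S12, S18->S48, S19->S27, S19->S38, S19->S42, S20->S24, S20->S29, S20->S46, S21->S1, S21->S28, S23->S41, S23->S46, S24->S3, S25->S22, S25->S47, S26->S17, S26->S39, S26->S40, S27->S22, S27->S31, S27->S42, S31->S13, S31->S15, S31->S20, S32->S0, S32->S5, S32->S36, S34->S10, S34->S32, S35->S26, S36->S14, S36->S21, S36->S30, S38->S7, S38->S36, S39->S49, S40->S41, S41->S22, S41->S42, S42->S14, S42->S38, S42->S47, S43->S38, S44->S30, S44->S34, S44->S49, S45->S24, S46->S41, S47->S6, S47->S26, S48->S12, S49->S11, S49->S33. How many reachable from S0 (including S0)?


BFS from S0:
  layer 0: {S0}
  layer 1: {S22, S36, S42}
  layer 2: {S14, S21, S30, S38, S47}
  layer 3: {S1, S6, S7, S26, S28, S34}
  layer 4: {S9, S10, S17, S27, S32, S39, S40, S45, S48}
  layer 5: {S5, S12, S20, S24, S31, S41, S49}
  layer 6: {S3, S11, S13, S15, S29, S33, S46}
  layer 7: {S16, S18, S43}
  layer 8: {S4}
  layer 9: {S35}
Reachable set: {S0, S1, S3, S4, S5, S6, S7, S9, S10, S11, S12, S13, S14, S15, S16, S17, S18, S20, S21, S22, S24, S26, S27, S28, S29, S30, S31, S32, S33, S34, S35, S36, S38, S39, S40, S41, S42, S43, S45, S46, S47, S48, S49}
Count = 43

43


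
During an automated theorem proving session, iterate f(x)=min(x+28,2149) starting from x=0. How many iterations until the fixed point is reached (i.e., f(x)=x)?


Step 1: x=0, cap=2149, increment=28
Step 2: x grows by 28 each step until capped at 2149; fixed point is x=2149
Step 3: iterations = ceil(2149/28) = 77

77


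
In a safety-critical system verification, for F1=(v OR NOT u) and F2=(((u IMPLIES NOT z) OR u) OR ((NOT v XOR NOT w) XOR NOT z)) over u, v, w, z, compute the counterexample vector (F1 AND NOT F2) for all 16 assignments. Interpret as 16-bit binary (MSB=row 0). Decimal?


F1 = (v OR NOT u)
F2 = (((u IMPLIES NOT z) OR u) OR ((NOT v XOR NOT w) XOR NOT z))
Counterexample to F1=>F2 is where F1=1 and F2=0.
Evaluate each row (bits = u,v,w,z, MSB first):
  row 0 [0000]: F1=1 F2=1 -> F1&~F2 -> 0
  row 1 [0001]: F1=1 F2=1 -> F1&~F2 -> 0
  row 2 [0010]: F1=1 F2=1 -> F1&~F2 -> 0
  row 3 [0011]: F1=1 F2=1 -> F1&~F2 -> 0
  row 4 [0100]: F1=1 F2=1 -> F1&~F2 -> 0
  row 5 [0101]: F1=1 F2=1 -> F1&~F2 -> 0
  row 6 [0110]: F1=1 F2=1 -> F1&~F2 -> 0
  row 7 [0111]: F1=1 F2=1 -> F1&~F2 -> 0
  row 8 [1000]: F1=0 F2=1 -> F1&~F2 -> 0
  row 9 [1001]: F1=0 F2=1 -> F1&~F2 -> 0
  row 10 [1010]: F1=0 F2=1 -> F1&~F2 -> 0
  row 11 [1011]: F1=0 F2=1 -> F1&~F2 -> 0
  row 12 [1100]: F1=1 F2=1 -> F1&~F2 -> 0
  row 13 [1101]: F1=1 F2=1 -> F1&~F2 -> 0
  row 14 [1110]: F1=1 F2=1 -> F1&~F2 -> 0
  row 15 [1111]: F1=1 F2=1 -> F1&~F2 -> 0
Full result column, 4 rows per line (u,v fixed per line; w,z runs 00..11 left to right):
  rows 0-3 [u,v=00]: 0000  = hex 0
  rows 4-7 [u,v=01]: 0000  = hex 0
  rows 8-11 [u,v=10]: 0000  = hex 0
  rows 12-15 [u,v=11]: 0000  = hex 0
Counterexample vector (row 0 .. row 15) = 0000000000000000
Output column grouped in 4s = 0000 0000 0000 0000 = 0x0000
Convert to decimal digit by digit (value = value*16 + digit):
  0 -> 0
  0*16 + 0 = 0
  0*16 + 0 = 0
  0*16 + 0 = 0
Decimal = 0

0


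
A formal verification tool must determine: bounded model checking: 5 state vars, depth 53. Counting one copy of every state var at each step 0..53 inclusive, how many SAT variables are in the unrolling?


BMC unrolls to depth k, creating one copy of each state var for steps 0..k.
Step count = 53 + 1 = 54 (steps 0 through 53)
Vars per step = 5
Total = 5 * 54 = 270

270


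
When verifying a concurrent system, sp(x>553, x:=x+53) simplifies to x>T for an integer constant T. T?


Formula: sp(P, x:=E) = exists old_x. (x = E[old_x/x]) AND P[old_x/x] (old_x is the value of x before the assignment; eliminate old_x by solving x = E[old_x/x] for old_x)
Step 1: Precondition P: x>553, i.e. old_x > 553
Step 2: Assignment gives x = old_x + 53, so old_x = x - 53
Step 3: Substitute into P: x - 53 > 553
Step 4: Simplify: x > 553+53 = 606

606


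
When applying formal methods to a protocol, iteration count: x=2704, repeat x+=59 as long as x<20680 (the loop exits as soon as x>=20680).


Step 1: x goes from 2704 toward 20680 by 59; the body runs while x<20680, so iterations = ceil((bound-start)/step)
Step 2: Distance=17976
Step 3: ceil(17976/59)=305

305


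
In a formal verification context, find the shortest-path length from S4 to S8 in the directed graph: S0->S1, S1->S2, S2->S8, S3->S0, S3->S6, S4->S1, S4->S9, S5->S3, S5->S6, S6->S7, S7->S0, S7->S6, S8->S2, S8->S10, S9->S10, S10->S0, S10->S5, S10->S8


BFS layer-by-layer from S4:
  dist 0: {S4}
  dist 1: {S1, S9}
  dist 2: {S2, S10}
  dist 3: {S0, S5, S8}
  -> S8 reached at distance 3
Shortest path length = 3

3


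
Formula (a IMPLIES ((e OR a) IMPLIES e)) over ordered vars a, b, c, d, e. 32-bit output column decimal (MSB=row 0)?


Formula: (a IMPLIES ((e OR a) IMPLIES e)) over a, b, c, d, e (32 rows)
Evaluate each row (bits = a,b,c,d,e, MSB first):
  row 0 [00000]: (0 IMPLIES ((0 OR 0) IMPLIES 0)) -> 1
  row 1 [00001]: (0 IMPLIES ((1 OR 0) IMPLIES 1)) -> 1
  row 2 [00010]: (0 IMPLIES ((0 OR 0) IMPLIES 0)) -> 1
  row 3 [00011]: (0 IMPLIES ((1 OR 0) IMPLIES 1)) -> 1
  row 4 [00100]: (0 IMPLIES ((0 OR 0) IMPLIES 0)) -> 1
  row 5 [00101]: (0 IMPLIES ((1 OR 0) IMPLIES 1)) -> 1
  row 6 [00110]: (0 IMPLIES ((0 OR 0) IMPLIES 0)) -> 1
  row 7 [00111]: (0 IMPLIES ((1 OR 0) IMPLIES 1)) -> 1
  row 8 [01000]: (0 IMPLIES ((0 OR 0) IMPLIES 0)) -> 1
  row 9 [01001]: (0 IMPLIES ((1 OR 0) IMPLIES 1)) -> 1
  row 10 [01010]: (0 IMPLIES ((0 OR 0) IMPLIES 0)) -> 1
  row 11 [01011]: (0 IMPLIES ((1 OR 0) IMPLIES 1)) -> 1
  row 12 [01100]: (0 IMPLIES ((0 OR 0) IMPLIES 0)) -> 1
  row 13 [01101]: (0 IMPLIES ((1 OR 0) IMPLIES 1)) -> 1
  row 14 [01110]: (0 IMPLIES ((0 OR 0) IMPLIES 0)) -> 1
  row 15 [01111]: (0 IMPLIES ((1 OR 0) IMPLIES 1)) -> 1
  row 16 [10000]: (1 IMPLIES ((0 OR 1) IMPLIES 0)) -> 0
  row 17 [10001]: (1 IMPLIES ((1 OR 1) IMPLIES 1)) -> 1
  row 18 [10010]: (1 IMPLIES ((0 OR 1) IMPLIES 0)) -> 0
  row 19 [10011]: (1 IMPLIES ((1 OR 1) IMPLIES 1)) -> 1
  row 20 [10100]: (1 IMPLIES ((0 OR 1) IMPLIES 0)) -> 0
  row 21 [10101]: (1 IMPLIES ((1 OR 1) IMPLIES 1)) -> 1
  row 22 [10110]: (1 IMPLIES ((0 OR 1) IMPLIES 0)) -> 0
  row 23 [10111]: (1 IMPLIES ((1 OR 1) IMPLIES 1)) -> 1
  row 24 [11000]: (1 IMPLIES ((0 OR 1) IMPLIES 0)) -> 0
  row 25 [11001]: (1 IMPLIES ((1 OR 1) IMPLIES 1)) -> 1
  row 26 [11010]: (1 IMPLIES ((0 OR 1) IMPLIES 0)) -> 0
  row 27 [11011]: (1 IMPLIES ((1 OR 1) IMPLIES 1)) -> 1
  row 28 [11100]: (1 IMPLIES ((0 OR 1) IMPLIES 0)) -> 0
  row 29 [11101]: (1 IMPLIES ((1 OR 1) IMPLIES 1)) -> 1
  row 30 [11110]: (1 IMPLIES ((0 OR 1) IMPLIES 0)) -> 0
  row 31 [11111]: (1 IMPLIES ((1 OR 1) IMPLIES 1)) -> 1
Full result column, 4 rows per line (a,b,c fixed per line; d,e runs 00..11 left to right):
  rows 0-3 [a,b,c=000]: 1111  = hex F
  rows 4-7 [a,b,c=001]: 1111  = hex F
  rows 8-11 [a,b,c=010]: 1111  = hex F
  rows 12-15 [a,b,c=011]: 1111  = hex F
  rows 16-19 [a,b,c=100]: 0101  = hex 5
  rows 20-23 [a,b,c=101]: 0101  = hex 5
  rows 24-27 [a,b,c=110]: 0101  = hex 5
  rows 28-31 [a,b,c=111]: 0101  = hex 5
Output column (row 0 .. row 31) = 11111111111111110101010101010101
Output column grouped in 4s = 1111 1111 1111 1111 0101 0101 0101 0101 = 0xFFFF5555
Convert to decimal digit by digit (value = value*16 + digit):
  F -> 15
  15*16 + 15 (F) = 255
  255*16 + 15 (F) = 4095
  4095*16 + 15 (F) = 65535
  65535*16 + 5 = 1048565
  1048565*16 + 5 = 16777045
  16777045*16 + 5 = 268432725
  268432725*16 + 5 = 4294923605
Decimal = 4294923605

4294923605


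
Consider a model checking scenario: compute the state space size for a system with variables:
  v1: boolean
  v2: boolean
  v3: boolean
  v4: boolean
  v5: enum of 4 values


State space = product of domain sizes of all variables.
Domain sizes:
  v1 (boolean): 2
  v2 (boolean): 2
  v3 (boolean): 2
  v4 (boolean): 2
  v5 (enum of 4 values): 4
Product = 2 * 2 * 2 * 2 * 4 = 64

64


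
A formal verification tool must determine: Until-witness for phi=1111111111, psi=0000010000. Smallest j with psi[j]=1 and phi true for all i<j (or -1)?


(phi U psi) at 0: need smallest j with psi[j]=1 and phi[i]=1 for all i in [0,j).
Scan from step 0:
  step 0: phi=1, psi=0 -> continue
  step 1: phi=1, psi=0 -> continue
  step 2: phi=1, psi=0 -> continue
  step 3: phi=1, psi=0 -> continue
  step 5: psi=1 and phi held for [0,5) -> witness found
Witness step = 5

5


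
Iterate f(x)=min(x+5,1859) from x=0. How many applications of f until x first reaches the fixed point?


Step 1: x=0, cap=1859, increment=5
Step 2: x grows by 5 each step until capped at 1859; fixed point is x=1859
Step 3: iterations = ceil(1859/5) = 372

372


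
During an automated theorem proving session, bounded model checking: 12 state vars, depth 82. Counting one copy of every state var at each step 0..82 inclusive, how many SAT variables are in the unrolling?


BMC unrolls to depth k, creating one copy of each state var for steps 0..k.
Step count = 82 + 1 = 83 (steps 0 through 82)
Vars per step = 12
Total = 12 * 83 = 996

996


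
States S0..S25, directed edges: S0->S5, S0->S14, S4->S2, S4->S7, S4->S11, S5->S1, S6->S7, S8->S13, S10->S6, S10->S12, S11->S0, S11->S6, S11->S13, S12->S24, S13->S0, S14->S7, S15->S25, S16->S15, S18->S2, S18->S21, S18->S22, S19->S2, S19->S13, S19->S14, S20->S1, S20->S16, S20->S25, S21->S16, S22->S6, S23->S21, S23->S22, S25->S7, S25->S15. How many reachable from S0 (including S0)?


BFS from S0:
  layer 0: {S0}
  layer 1: {S5, S14}
  layer 2: {S1, S7}
Reachable set: {S0, S1, S5, S7, S14}
Count = 5

5


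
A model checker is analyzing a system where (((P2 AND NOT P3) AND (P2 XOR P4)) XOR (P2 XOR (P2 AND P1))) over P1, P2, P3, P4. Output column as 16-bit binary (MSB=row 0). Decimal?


Formula: (((P2 AND NOT P3) AND (P2 XOR P4)) XOR (P2 XOR (P2 AND P1))) over P1, P2, P3, P4 (16 rows)
Evaluate each row (bits = P1,P2,P3,P4, MSB first):
  row 0 [0000]: (((0 AND NOT 0) AND (0 XOR 0)) XOR (0 XOR (0 AND 0))) -> 0
  row 1 [0001]: (((0 AND NOT 0) AND (0 XOR 1)) XOR (0 XOR (0 AND 0))) -> 0
  row 2 [0010]: (((0 AND NOT 1) AND (0 XOR 0)) XOR (0 XOR (0 AND 0))) -> 0
  row 3 [0011]: (((0 AND NOT 1) AND (0 XOR 1)) XOR (0 XOR (0 AND 0))) -> 0
  row 4 [0100]: (((1 AND NOT 0) AND (1 XOR 0)) XOR (1 XOR (1 AND 0))) -> 0
  row 5 [0101]: (((1 AND NOT 0) AND (1 XOR 1)) XOR (1 XOR (1 AND 0))) -> 1
  row 6 [0110]: (((1 AND NOT 1) AND (1 XOR 0)) XOR (1 XOR (1 AND 0))) -> 1
  row 7 [0111]: (((1 AND NOT 1) AND (1 XOR 1)) XOR (1 XOR (1 AND 0))) -> 1
  row 8 [1000]: (((0 AND NOT 0) AND (0 XOR 0)) XOR (0 XOR (0 AND 1))) -> 0
  row 9 [1001]: (((0 AND NOT 0) AND (0 XOR 1)) XOR (0 XOR (0 AND 1))) -> 0
  row 10 [1010]: (((0 AND NOT 1) AND (0 XOR 0)) XOR (0 XOR (0 AND 1))) -> 0
  row 11 [1011]: (((0 AND NOT 1) AND (0 XOR 1)) XOR (0 XOR (0 AND 1))) -> 0
  row 12 [1100]: (((1 AND NOT 0) AND (1 XOR 0)) XOR (1 XOR (1 AND 1))) -> 1
  row 13 [1101]: (((1 AND NOT 0) AND (1 XOR 1)) XOR (1 XOR (1 AND 1))) -> 0
  row 14 [1110]: (((1 AND NOT 1) AND (1 XOR 0)) XOR (1 XOR (1 AND 1))) -> 0
  row 15 [1111]: (((1 AND NOT 1) AND (1 XOR 1)) XOR (1 XOR (1 AND 1))) -> 0
Full result column, 4 rows per line (P1,P2 fixed per line; P3,P4 runs 00..11 left to right):
  rows 0-3 [P1,P2=00]: 0000  = hex 0
  rows 4-7 [P1,P2=01]: 0111  = hex 7
  rows 8-11 [P1,P2=10]: 0000  = hex 0
  rows 12-15 [P1,P2=11]: 1000  = hex 8
Output column (row 0 .. row 15) = 0000011100001000
Output column grouped in 4s = 0000 0111 0000 1000 = 0x0708
Convert to decimal digit by digit (value = value*16 + digit):
  0 -> 0
  0*16 + 7 = 7
  7*16 + 0 = 112
  112*16 + 8 = 1800
Decimal = 1800

1800


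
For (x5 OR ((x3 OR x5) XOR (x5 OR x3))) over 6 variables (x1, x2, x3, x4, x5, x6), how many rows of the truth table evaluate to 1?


Formula: (x5 OR ((x3 OR x5) XOR (x5 OR x3))) over 6 vars (64 rows)
Evaluate each row (x1, x2, x3, x4, x5, x6 as bits, MSB first):
  row 0 [000000]: (0 OR ((0 OR 0) XOR (0 OR 0))) -> 0
  row 1 [000001]: (0 OR ((0 OR 0) XOR (0 OR 0))) -> 0
  row 2 [000010]: (1 OR ((0 OR 1) XOR (1 OR 0))) -> 1
  row 3 [000011]: (1 OR ((0 OR 1) XOR (1 OR 0))) -> 1
  row 4 [000100]: (0 OR ((0 OR 0) XOR (0 OR 0))) -> 0
  (every remaining row is evaluated the same way; all 64 results are listed next)
Full result column, 8 rows per line (x1,x2,x3 fixed per line; x4,x5,x6 runs 000..111 left to right):
  rows 0-7 [x1,x2,x3=000]: 00110011  (ones: 4)
  rows 8-15 [x1,x2,x3=001]: 00110011  (ones: 4)
  rows 16-23 [x1,x2,x3=010]: 00110011  (ones: 4)
  rows 24-31 [x1,x2,x3=011]: 00110011  (ones: 4)
  rows 32-39 [x1,x2,x3=100]: 00110011  (ones: 4)
  rows 40-47 [x1,x2,x3=101]: 00110011  (ones: 4)
  rows 48-55 [x1,x2,x3=110]: 00110011  (ones: 4)
  rows 56-63 [x1,x2,x3=111]: 00110011  (ones: 4)
Count of 1-rows = 4+4+4+4+4+4+4+4 = 32

32


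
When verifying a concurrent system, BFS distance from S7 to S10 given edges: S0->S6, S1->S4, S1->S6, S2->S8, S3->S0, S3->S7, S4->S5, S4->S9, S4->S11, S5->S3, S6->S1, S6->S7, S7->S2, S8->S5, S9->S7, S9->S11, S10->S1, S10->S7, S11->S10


BFS layer-by-layer from S7:
  dist 0: {S7}
  dist 1: {S2}
  dist 2: {S8}
  dist 3: {S5}
  dist 4: {S3}
  dist 5: {S0}
  dist 6: {S6}
  dist 7: {S1}
  dist 8: {S4}
  dist 9: {S9, S11}
  dist 10: {S10}
  -> S10 reached at distance 10
Shortest path length = 10

10


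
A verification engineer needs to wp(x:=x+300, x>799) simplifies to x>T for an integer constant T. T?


Formula: wp(x:=E, P) = P[E/x] (substitute E for x in postcondition)
Step 1: Postcondition: x>799
Step 2: Substitute x+300 for x: x+300>799
Step 3: Solve for x: x > 799-300 = 499

499


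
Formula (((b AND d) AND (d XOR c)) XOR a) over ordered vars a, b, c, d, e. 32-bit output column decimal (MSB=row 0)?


Formula: (((b AND d) AND (d XOR c)) XOR a) over a, b, c, d, e (32 rows)
Evaluate each row (bits = a,b,c,d,e, MSB first):
  row 0 [00000]: (((0 AND 0) AND (0 XOR 0)) XOR 0) -> 0
  row 1 [00001]: (((0 AND 0) AND (0 XOR 0)) XOR 0) -> 0
  row 2 [00010]: (((0 AND 1) AND (1 XOR 0)) XOR 0) -> 0
  row 3 [00011]: (((0 AND 1) AND (1 XOR 0)) XOR 0) -> 0
  row 4 [00100]: (((0 AND 0) AND (0 XOR 1)) XOR 0) -> 0
  row 5 [00101]: (((0 AND 0) AND (0 XOR 1)) XOR 0) -> 0
  row 6 [00110]: (((0 AND 1) AND (1 XOR 1)) XOR 0) -> 0
  row 7 [00111]: (((0 AND 1) AND (1 XOR 1)) XOR 0) -> 0
  row 8 [01000]: (((1 AND 0) AND (0 XOR 0)) XOR 0) -> 0
  row 9 [01001]: (((1 AND 0) AND (0 XOR 0)) XOR 0) -> 0
  row 10 [01010]: (((1 AND 1) AND (1 XOR 0)) XOR 0) -> 1
  row 11 [01011]: (((1 AND 1) AND (1 XOR 0)) XOR 0) -> 1
  row 12 [01100]: (((1 AND 0) AND (0 XOR 1)) XOR 0) -> 0
  row 13 [01101]: (((1 AND 0) AND (0 XOR 1)) XOR 0) -> 0
  row 14 [01110]: (((1 AND 1) AND (1 XOR 1)) XOR 0) -> 0
  row 15 [01111]: (((1 AND 1) AND (1 XOR 1)) XOR 0) -> 0
  row 16 [10000]: (((0 AND 0) AND (0 XOR 0)) XOR 1) -> 1
  row 17 [10001]: (((0 AND 0) AND (0 XOR 0)) XOR 1) -> 1
  row 18 [10010]: (((0 AND 1) AND (1 XOR 0)) XOR 1) -> 1
  row 19 [10011]: (((0 AND 1) AND (1 XOR 0)) XOR 1) -> 1
  row 20 [10100]: (((0 AND 0) AND (0 XOR 1)) XOR 1) -> 1
  row 21 [10101]: (((0 AND 0) AND (0 XOR 1)) XOR 1) -> 1
  row 22 [10110]: (((0 AND 1) AND (1 XOR 1)) XOR 1) -> 1
  row 23 [10111]: (((0 AND 1) AND (1 XOR 1)) XOR 1) -> 1
  row 24 [11000]: (((1 AND 0) AND (0 XOR 0)) XOR 1) -> 1
  row 25 [11001]: (((1 AND 0) AND (0 XOR 0)) XOR 1) -> 1
  row 26 [11010]: (((1 AND 1) AND (1 XOR 0)) XOR 1) -> 0
  row 27 [11011]: (((1 AND 1) AND (1 XOR 0)) XOR 1) -> 0
  row 28 [11100]: (((1 AND 0) AND (0 XOR 1)) XOR 1) -> 1
  row 29 [11101]: (((1 AND 0) AND (0 XOR 1)) XOR 1) -> 1
  row 30 [11110]: (((1 AND 1) AND (1 XOR 1)) XOR 1) -> 1
  row 31 [11111]: (((1 AND 1) AND (1 XOR 1)) XOR 1) -> 1
Full result column, 4 rows per line (a,b,c fixed per line; d,e runs 00..11 left to right):
  rows 0-3 [a,b,c=000]: 0000  = hex 0
  rows 4-7 [a,b,c=001]: 0000  = hex 0
  rows 8-11 [a,b,c=010]: 0011  = hex 3
  rows 12-15 [a,b,c=011]: 0000  = hex 0
  rows 16-19 [a,b,c=100]: 1111  = hex F
  rows 20-23 [a,b,c=101]: 1111  = hex F
  rows 24-27 [a,b,c=110]: 1100  = hex C
  rows 28-31 [a,b,c=111]: 1111  = hex F
Output column (row 0 .. row 31) = 00000000001100001111111111001111
Output column grouped in 4s = 0000 0000 0011 0000 1111 1111 1100 1111 = 0x0030FFCF
Convert to decimal digit by digit (value = value*16 + digit):
  0 -> 0
  0*16 + 0 = 0
  0*16 + 3 = 3
  3*16 + 0 = 48
  48*16 + 15 (F) = 783
  783*16 + 15 (F) = 12543
  12543*16 + 12 (C) = 200700
  200700*16 + 15 (F) = 3211215
Decimal = 3211215

3211215


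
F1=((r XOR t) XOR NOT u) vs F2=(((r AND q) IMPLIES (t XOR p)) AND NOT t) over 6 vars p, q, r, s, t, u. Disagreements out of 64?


F1 = ((r XOR t) XOR NOT u)
F2 = (((r AND q) IMPLIES (t XOR p)) AND NOT t)
Evaluate both on each of 64 rows (bits = p,q,r,s,t,u):
  row 0 [000000]: F1=1 F2=1 -> 0
  row 1 [000001]: F1=0 F2=1 (differ) -> 1
  row 2 [000010]: F1=0 F2=0 -> 0
  row 3 [000011]: F1=1 F2=0 (differ) -> 1
  row 4 [000100]: F1=1 F2=1 -> 0
  (every remaining row is evaluated the same way; all 64 results are listed next)
Full result column, 8 rows per line (p,q,r fixed per line; s,t,u runs 000..111 left to right):
  rows 0-7 [p,q,r=000]: 01010101  (ones: 4)
  rows 8-15 [p,q,r=001]: 10101010  (ones: 4)
  rows 16-23 [p,q,r=010]: 01010101  (ones: 4)
  rows 24-31 [p,q,r=011]: 01100110  (ones: 4)
  rows 32-39 [p,q,r=100]: 01010101  (ones: 4)
  rows 40-47 [p,q,r=101]: 10101010  (ones: 4)
  rows 48-55 [p,q,r=110]: 01010101  (ones: 4)
  rows 56-63 [p,q,r=111]: 10101010  (ones: 4)
Disagreements = 4+4+4+4+4+4+4+4 = 32

32
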